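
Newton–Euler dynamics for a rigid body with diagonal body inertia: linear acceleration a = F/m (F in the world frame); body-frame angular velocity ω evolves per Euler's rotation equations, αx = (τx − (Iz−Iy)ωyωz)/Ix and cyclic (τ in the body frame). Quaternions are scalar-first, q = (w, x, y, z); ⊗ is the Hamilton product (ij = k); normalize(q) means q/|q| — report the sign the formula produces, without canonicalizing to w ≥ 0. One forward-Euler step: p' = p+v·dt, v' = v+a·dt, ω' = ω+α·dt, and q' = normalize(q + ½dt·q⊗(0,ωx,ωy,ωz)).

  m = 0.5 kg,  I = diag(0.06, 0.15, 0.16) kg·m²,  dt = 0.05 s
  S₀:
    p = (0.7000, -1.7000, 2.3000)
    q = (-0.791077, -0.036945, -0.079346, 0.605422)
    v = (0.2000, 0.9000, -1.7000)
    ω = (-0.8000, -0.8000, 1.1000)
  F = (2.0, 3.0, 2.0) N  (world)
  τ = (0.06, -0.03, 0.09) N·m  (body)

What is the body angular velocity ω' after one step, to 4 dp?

gyro term ω×Iω = (-0.0088, 0.0880, 0.0576)
(τ − ω×Iω)/I = (1.1467, -0.7867, 0.2025)
ω' = ω + α·dt = (-0.7427, -0.8393, 1.1101)

ω' = (-0.7427, -0.8393, 1.1101)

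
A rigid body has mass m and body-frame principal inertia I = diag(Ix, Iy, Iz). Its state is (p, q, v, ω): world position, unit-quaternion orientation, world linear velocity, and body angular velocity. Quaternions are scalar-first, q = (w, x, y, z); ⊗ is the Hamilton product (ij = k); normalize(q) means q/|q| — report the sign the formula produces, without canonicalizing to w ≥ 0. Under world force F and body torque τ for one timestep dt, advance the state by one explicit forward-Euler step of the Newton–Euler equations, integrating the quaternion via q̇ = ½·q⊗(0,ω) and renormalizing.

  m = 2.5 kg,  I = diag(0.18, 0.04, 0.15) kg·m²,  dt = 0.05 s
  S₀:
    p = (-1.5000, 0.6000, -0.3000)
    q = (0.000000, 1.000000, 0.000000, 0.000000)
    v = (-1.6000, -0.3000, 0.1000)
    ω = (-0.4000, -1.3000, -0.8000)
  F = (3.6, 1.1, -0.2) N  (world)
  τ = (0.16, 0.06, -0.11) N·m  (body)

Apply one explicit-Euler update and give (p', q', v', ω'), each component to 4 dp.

p' = (-1.5800, 0.5850, -0.2950)
q' = (0.0100, 0.9992, 0.0200, -0.0325)
v' = (-1.5280, -0.2780, 0.0960)
ω' = (-0.3873, -1.2370, -0.8124)

gyro term ω×Iω = (0.1144, 0.0096, -0.0728)
α = I⁻¹(τ − ω×Iω) = (0.2533, 1.2600, -0.2480)
new body rate ω' = (-0.3873, -1.2370, -0.8124)
Hamilton product q⊗(0,ω) = (0.4000000, 0.0000000, 0.8000000, -1.3000000)
q' = normalize(q + ½dt·q⊗(0,ω)) = (0.0100, 0.9992, 0.0200, -0.0325)
linear accel F/m = (1.4400, 0.4400, -0.0800)
new position p' = (-1.5800, 0.5850, -0.2950)
v' = v + a·dt = (-1.5280, -0.2780, 0.0960)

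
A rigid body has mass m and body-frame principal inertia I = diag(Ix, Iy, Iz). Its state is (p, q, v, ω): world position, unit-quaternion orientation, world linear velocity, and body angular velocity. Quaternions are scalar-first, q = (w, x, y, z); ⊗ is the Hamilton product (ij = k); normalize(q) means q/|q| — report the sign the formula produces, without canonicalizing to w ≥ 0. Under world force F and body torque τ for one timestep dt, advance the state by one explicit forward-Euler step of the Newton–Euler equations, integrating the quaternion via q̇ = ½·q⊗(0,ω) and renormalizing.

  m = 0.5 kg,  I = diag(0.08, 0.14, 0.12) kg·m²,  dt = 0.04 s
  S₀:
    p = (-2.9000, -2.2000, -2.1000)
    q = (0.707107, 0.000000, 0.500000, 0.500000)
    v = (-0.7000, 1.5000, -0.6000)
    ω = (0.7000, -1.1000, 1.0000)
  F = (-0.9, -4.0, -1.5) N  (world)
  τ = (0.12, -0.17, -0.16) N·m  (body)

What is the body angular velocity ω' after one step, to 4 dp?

precession coupling ω×(Iω) = (0.0220, -0.0280, -0.0462)
α = I⁻¹(τ − ω×Iω) = (1.2250, -1.0143, -0.9483)
new body rate ω' = (0.7490, -1.1406, 0.9621)

ω' = (0.7490, -1.1406, 0.9621)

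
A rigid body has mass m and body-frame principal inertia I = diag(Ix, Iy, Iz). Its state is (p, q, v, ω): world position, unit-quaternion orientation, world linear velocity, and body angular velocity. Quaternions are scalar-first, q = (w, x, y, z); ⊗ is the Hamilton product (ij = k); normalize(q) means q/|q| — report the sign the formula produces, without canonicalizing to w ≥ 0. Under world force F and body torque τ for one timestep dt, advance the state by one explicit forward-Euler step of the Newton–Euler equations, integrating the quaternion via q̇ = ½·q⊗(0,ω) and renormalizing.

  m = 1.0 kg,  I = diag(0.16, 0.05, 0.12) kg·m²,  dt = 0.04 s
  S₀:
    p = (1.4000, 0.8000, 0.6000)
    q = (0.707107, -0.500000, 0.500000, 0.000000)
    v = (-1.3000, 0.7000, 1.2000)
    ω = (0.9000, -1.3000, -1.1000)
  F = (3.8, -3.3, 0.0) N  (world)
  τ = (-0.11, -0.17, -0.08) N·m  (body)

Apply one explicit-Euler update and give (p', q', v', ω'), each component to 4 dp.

linear accel F/m = (3.8000, -3.3000, 0.0000)
new position p' = (1.3480, 0.8280, 0.6480)
new velocity v' = (-1.1480, 0.5680, 1.2000)
angular accel α = (-1.3131, -2.6080, -1.7392)
ω' = ω + α·dt = (0.8475, -1.4043, -1.1696)
2q̇ = q⊗(0,ω) = (1.1000000, 0.0863963, -1.4692391, -0.5778177)
q + ½dt·q⊗(0,ω), renormalized = (0.7286, -0.4979, 0.4703, -0.0115)

p' = (1.3480, 0.8280, 0.6480)
q' = (0.7286, -0.4979, 0.4703, -0.0115)
v' = (-1.1480, 0.5680, 1.2000)
ω' = (0.8475, -1.4043, -1.1696)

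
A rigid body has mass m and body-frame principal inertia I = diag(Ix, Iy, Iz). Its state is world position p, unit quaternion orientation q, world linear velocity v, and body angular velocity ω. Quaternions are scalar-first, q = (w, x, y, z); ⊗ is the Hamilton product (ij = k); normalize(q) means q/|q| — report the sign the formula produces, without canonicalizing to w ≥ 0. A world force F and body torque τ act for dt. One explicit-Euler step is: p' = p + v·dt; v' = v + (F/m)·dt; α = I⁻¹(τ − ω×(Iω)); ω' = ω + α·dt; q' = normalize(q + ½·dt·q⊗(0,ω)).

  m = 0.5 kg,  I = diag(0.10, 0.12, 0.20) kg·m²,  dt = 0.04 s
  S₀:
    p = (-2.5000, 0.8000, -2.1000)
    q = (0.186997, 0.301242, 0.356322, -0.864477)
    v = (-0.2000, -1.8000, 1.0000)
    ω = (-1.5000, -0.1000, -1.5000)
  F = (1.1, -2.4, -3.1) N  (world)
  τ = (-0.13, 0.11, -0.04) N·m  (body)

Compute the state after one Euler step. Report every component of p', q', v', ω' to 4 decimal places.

p + v·dt = (-2.5080, 0.7280, -2.0600)
v + (F/m)dt = (-0.1120, -1.9920, 0.7520)
ω×(Iω) gyroscopic = (0.0120, -0.2250, 0.0030)
angular accel α = (-1.4200, 2.7917, -0.2150)
ω' = ω + α·dt = (-1.5568, 0.0117, -1.5086)
Hamilton product q⊗(0,ω) = (-0.8092203, -0.9014262, 1.7298788, 0.2238633)
q + ½dt·q⊗(0,ω), renormalized = (0.1707, 0.2830, 0.3906, -0.8592)

p' = (-2.5080, 0.7280, -2.0600)
q' = (0.1707, 0.2830, 0.3906, -0.8592)
v' = (-0.1120, -1.9920, 0.7520)
ω' = (-1.5568, 0.0117, -1.5086)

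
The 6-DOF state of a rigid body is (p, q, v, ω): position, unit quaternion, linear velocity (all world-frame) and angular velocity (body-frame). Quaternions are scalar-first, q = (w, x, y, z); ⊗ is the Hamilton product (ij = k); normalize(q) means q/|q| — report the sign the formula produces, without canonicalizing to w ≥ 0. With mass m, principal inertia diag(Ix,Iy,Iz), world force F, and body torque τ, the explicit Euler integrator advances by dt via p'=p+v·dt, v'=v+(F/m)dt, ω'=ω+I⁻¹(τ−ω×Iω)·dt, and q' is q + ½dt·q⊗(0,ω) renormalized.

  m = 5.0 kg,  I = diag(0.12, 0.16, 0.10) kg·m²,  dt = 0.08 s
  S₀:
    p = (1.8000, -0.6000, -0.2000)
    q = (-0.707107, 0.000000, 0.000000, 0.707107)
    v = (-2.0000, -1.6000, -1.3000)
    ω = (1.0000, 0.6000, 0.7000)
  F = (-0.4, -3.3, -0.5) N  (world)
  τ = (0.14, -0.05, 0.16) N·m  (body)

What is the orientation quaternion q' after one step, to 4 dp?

2q̇ = q⊗(0,ω) = (-0.4949749, -1.1313712, 0.2828428, -0.4949749)
q + ½dt·q⊗(0,ω), renormalized = (-0.7258, -0.0452, 0.0113, 0.6863)

q' = (-0.7258, -0.0452, 0.0113, 0.6863)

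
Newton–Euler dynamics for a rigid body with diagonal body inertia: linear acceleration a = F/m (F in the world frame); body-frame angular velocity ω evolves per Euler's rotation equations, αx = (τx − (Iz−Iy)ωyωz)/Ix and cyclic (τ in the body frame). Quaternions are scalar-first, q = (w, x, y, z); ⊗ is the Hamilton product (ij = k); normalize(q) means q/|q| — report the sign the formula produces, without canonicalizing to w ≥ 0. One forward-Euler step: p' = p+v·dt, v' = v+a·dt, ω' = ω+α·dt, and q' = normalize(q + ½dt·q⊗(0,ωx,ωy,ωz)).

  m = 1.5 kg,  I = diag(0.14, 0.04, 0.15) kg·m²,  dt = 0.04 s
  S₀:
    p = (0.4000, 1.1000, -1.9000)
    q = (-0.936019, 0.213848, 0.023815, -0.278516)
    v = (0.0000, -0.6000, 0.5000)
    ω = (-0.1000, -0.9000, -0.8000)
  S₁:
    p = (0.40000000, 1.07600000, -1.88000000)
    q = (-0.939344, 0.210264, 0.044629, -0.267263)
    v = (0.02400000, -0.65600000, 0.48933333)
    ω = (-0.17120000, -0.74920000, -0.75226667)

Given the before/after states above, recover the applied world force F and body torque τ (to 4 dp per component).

rate change Δω = (-0.07120000, 0.15080000, 0.04773333)
ω₀×(Iω₀) = (0.0792, -0.0008, -0.0090)
I·α + gyro = (-0.1700, 0.1500, 0.1700)
Δv = v₁−v₀ = (0.02400000, -0.05600000, -0.01066667)
m·(v₁−v₀)/dt = (0.9000, -2.1000, -0.4000)

F = (0.9000, -2.1000, -0.4000)
τ = (-0.1700, 0.1500, 0.1700)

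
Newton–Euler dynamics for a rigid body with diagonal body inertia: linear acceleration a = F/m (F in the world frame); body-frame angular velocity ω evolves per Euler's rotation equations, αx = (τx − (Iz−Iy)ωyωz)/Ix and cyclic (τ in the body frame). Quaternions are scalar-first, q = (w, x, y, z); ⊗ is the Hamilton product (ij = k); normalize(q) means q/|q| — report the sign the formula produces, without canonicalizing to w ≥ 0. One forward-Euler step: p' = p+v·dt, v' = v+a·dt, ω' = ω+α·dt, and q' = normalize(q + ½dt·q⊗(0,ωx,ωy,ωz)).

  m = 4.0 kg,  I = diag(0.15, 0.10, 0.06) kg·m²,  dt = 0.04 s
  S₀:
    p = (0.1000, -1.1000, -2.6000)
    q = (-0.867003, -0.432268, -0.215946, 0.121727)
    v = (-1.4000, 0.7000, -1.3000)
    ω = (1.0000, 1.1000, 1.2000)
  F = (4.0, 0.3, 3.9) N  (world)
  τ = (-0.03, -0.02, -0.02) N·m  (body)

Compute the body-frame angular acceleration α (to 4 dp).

ω×(Iω) gyroscopic = (-0.0528, 0.1080, -0.0550)
(τ − ω×Iω)/I = (0.1520, -1.2800, 0.5833)

α = (0.1520, -1.2800, 0.5833)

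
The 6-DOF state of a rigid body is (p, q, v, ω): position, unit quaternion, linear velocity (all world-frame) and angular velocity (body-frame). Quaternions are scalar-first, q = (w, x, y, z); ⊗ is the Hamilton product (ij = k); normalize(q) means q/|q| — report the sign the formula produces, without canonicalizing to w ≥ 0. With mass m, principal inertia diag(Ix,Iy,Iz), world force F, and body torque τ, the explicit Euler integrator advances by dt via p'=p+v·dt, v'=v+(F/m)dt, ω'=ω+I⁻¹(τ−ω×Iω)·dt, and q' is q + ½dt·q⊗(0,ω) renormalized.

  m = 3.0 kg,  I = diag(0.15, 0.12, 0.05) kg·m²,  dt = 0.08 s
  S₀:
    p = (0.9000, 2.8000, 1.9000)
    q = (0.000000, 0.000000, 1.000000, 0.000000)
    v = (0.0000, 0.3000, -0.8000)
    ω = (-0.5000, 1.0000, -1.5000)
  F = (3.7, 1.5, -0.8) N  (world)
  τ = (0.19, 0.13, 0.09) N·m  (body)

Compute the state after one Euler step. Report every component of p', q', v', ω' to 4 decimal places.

p' = (0.9000, 2.8240, 1.8360)
q' = (-0.0399, -0.0598, 0.9972, 0.0199)
v' = (0.0987, 0.3400, -0.8213)
ω' = (-0.4547, 1.0367, -1.3800)

new position p' = (0.9000, 2.8240, 1.8360)
new velocity v' = (0.0987, 0.3400, -0.8213)
precession coupling ω×(Iω) = (0.1050, 0.0750, 0.0150)
(τ − ω×Iω)/I = (0.5667, 0.4583, 1.5000)
ω + α·dt = (-0.4547, 1.0367, -1.3800)
Hamilton product q⊗(0,ω) = (-1.0000000, -1.5000000, 0.0000000, 0.5000000)
q + ½dt·q⊗(0,ω), renormalized = (-0.0399, -0.0598, 0.9972, 0.0199)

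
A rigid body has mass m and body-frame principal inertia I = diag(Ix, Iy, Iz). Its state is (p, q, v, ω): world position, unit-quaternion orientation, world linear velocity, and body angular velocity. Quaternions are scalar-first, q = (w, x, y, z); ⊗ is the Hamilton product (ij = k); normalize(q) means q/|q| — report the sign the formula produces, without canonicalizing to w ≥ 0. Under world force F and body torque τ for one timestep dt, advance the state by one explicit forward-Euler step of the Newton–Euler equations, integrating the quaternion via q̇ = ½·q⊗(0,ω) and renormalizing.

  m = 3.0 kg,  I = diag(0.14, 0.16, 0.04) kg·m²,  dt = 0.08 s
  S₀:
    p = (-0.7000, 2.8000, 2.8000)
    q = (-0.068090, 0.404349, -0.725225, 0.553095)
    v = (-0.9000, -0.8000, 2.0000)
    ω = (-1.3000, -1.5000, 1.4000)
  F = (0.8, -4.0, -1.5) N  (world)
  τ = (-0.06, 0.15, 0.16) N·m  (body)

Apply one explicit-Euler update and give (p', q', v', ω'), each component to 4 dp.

p' = (-0.7720, 2.7360, 2.9600)
q' = (-0.1210, 0.3986, -0.7689, 0.4850)
v' = (-0.8787, -0.9067, 1.9600)
ω' = (-1.4783, -1.3340, 1.6420)

gyro term ω×Iω = (0.2520, -0.1820, 0.0390)
angular accel α = (-2.2286, 2.0750, 3.0250)
ω' = ω + α·dt = (-1.4783, -1.3340, 1.6420)
2q̇ = q⊗(0,ω) = (-1.3365168, -0.0971555, -1.1829771, -1.6446420)
q + ½dt·q⊗(0,ω), renormalized = (-0.1210, 0.3986, -0.7689, 0.4850)
linear accel F/m = (0.2667, -1.3333, -0.5000)
new position p' = (-0.7720, 2.7360, 2.9600)
new velocity v' = (-0.8787, -0.9067, 1.9600)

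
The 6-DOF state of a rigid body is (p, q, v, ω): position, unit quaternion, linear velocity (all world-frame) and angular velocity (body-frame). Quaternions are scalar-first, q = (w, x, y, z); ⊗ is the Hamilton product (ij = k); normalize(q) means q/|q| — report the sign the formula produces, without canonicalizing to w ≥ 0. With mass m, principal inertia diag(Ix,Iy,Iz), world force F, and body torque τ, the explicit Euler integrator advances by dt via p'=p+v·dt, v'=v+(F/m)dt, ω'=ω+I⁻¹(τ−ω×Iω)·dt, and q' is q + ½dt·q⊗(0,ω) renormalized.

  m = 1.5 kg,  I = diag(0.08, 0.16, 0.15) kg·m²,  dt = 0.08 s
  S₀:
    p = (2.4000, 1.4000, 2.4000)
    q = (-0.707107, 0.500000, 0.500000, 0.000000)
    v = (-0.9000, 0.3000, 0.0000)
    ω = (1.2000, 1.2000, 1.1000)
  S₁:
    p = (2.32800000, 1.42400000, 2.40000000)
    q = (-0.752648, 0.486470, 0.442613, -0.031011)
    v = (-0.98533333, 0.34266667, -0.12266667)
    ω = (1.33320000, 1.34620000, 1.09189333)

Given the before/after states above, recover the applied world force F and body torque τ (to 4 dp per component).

F = (-1.6000, 0.8000, -2.3000)
τ = (0.1200, 0.2000, 0.1000)

Δv = v₁−v₀ = (-0.08533333, 0.04266667, -0.12266667)
F = m·Δv/dt = (-1.6000, 0.8000, -2.3000)
rate change Δω = (0.13320000, 0.14620000, -0.00810667)
τ = I·(Δω/dt) + ω₀×(Iω₀) = (0.1200, 0.2000, 0.1000)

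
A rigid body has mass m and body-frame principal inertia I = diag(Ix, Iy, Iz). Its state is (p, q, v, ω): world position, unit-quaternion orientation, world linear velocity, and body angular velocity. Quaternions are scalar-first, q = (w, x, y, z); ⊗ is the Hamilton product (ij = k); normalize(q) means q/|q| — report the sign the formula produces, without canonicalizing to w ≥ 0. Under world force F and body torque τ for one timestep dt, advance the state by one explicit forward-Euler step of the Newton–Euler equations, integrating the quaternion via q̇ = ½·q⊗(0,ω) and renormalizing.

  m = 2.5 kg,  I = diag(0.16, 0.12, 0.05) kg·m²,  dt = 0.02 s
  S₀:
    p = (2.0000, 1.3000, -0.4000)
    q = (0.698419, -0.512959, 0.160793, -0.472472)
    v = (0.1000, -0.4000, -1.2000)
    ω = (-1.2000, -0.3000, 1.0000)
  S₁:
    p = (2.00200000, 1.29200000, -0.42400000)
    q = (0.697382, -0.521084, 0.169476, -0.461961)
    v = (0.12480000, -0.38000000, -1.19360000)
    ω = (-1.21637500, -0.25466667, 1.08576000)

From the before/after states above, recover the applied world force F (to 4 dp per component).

velocity change Δv = (0.02480000, 0.02000000, 0.00640000)
m·(v₁−v₀)/dt = (3.1000, 2.5000, 0.8000)

F = (3.1000, 2.5000, 0.8000)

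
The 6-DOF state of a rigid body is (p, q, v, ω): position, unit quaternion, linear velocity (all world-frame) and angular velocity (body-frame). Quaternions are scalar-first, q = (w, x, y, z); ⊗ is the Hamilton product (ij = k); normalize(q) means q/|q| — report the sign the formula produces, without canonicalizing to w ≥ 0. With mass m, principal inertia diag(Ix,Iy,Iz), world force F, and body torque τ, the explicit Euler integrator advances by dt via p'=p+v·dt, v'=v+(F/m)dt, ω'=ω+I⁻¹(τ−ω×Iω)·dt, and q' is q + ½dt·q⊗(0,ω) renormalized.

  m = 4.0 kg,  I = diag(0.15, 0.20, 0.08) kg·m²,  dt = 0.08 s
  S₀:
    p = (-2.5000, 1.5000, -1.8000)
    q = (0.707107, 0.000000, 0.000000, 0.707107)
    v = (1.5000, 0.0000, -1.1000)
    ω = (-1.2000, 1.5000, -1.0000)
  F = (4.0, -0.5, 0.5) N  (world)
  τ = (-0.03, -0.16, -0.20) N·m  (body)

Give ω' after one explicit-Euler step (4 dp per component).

angular accel α = (-1.4000, -1.2200, -1.3750)
ω' = ω + α·dt = (-1.3120, 1.4024, -1.1100)

ω' = (-1.3120, 1.4024, -1.1100)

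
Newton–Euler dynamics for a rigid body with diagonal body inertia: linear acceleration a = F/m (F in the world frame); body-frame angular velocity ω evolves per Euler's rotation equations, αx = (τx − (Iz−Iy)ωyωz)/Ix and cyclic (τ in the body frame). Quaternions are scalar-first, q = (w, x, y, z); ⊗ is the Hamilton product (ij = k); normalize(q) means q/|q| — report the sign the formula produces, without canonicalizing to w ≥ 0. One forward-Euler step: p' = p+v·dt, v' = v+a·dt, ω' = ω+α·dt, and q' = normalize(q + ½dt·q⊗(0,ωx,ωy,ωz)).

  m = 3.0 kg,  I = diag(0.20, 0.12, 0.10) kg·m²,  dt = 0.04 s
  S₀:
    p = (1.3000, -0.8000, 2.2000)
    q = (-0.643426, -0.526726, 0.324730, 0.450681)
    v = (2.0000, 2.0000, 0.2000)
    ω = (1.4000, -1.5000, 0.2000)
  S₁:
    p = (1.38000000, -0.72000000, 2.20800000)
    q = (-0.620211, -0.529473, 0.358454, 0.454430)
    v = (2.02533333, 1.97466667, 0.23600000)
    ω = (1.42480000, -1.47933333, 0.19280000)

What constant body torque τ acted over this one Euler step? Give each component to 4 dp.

ω₁ − ω₀ = (0.02480000, 0.02066667, -0.00720000)
precession coupling = (0.0060, 0.0280, 0.1680)
applied torque τ = (0.1300, 0.0900, 0.1500)

τ = (0.1300, 0.0900, 0.1500)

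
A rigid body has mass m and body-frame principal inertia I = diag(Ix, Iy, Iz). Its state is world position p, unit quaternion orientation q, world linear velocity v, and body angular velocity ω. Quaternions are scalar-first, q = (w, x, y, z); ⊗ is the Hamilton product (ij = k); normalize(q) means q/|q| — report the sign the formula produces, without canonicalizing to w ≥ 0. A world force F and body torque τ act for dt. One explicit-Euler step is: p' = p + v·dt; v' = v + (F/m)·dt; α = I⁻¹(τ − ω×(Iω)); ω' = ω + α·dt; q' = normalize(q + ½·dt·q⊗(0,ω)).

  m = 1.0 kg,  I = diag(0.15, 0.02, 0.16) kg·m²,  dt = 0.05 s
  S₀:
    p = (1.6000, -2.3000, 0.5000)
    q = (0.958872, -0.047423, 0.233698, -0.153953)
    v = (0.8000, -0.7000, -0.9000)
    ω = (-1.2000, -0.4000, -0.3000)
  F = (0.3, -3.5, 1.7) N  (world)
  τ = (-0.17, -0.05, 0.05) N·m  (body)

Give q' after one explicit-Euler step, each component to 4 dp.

q' = (0.9581, -0.0794, 0.2283, -0.1536)

q⊗(0,ω) = (-0.0096143, -1.2823370, -0.2130321, 0.0117452)
q' = normalize(q + ½dt·q⊗(0,ω)) = (0.9581, -0.0794, 0.2283, -0.1536)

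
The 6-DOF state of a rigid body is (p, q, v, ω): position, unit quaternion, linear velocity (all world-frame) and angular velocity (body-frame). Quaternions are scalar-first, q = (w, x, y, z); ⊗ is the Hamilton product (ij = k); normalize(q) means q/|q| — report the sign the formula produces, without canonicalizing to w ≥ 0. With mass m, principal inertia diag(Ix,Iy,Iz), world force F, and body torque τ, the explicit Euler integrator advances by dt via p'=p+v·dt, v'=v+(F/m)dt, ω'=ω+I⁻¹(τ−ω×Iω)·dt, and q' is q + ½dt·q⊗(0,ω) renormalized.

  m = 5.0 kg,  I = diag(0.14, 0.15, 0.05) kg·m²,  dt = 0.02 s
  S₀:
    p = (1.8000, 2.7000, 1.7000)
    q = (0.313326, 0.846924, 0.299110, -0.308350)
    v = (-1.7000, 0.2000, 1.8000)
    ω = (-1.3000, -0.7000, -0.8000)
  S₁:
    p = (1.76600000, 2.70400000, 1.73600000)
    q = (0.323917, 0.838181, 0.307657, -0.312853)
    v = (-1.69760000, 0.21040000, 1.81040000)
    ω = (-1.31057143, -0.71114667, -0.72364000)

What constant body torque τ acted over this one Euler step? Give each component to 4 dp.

τ = (-0.1300, 0.0100, 0.2000)

ω₁ − ω₀ = (-0.01057143, -0.01114667, 0.07636000)
ω₀×(Iω₀) = (-0.0560, 0.0936, 0.0091)
applied torque τ = (-0.1300, 0.0100, 0.2000)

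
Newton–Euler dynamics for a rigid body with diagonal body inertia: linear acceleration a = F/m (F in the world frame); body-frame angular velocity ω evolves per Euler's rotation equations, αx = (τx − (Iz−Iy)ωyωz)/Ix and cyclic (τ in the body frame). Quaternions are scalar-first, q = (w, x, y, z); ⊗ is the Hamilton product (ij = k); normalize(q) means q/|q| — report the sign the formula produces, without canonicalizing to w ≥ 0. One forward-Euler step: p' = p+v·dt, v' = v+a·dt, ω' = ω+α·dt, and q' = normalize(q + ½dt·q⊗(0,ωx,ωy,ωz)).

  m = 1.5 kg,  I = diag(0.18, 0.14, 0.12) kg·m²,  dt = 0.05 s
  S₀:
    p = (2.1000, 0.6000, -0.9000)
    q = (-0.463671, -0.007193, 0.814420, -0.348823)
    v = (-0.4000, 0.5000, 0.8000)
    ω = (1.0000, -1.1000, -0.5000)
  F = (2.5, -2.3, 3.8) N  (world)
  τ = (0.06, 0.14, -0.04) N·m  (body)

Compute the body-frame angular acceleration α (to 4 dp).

α = (0.3944, 1.2143, -0.7000)

ω×(Iω) gyroscopic = (-0.0110, -0.0300, 0.0440)
α = I⁻¹(τ − ω×Iω) = (0.3944, 1.2143, -0.7000)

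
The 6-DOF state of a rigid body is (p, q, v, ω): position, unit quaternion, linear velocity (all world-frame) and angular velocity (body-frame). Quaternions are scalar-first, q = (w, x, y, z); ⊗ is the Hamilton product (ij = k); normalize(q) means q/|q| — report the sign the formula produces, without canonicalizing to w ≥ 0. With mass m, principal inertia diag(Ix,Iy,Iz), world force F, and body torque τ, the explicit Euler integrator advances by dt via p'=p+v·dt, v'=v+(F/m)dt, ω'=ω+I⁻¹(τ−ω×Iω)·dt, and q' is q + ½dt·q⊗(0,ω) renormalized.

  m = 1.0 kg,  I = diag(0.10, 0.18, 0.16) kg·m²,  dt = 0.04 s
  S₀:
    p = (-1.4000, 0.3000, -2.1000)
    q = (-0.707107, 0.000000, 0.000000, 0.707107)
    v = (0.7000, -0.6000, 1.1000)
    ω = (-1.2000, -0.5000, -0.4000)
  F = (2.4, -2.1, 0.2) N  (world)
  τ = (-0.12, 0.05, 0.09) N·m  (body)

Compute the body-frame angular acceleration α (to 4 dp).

ω×(Iω) gyroscopic = (-0.0040, -0.0288, 0.0480)
angular accel α = (-1.1600, 0.4378, 0.2625)

α = (-1.1600, 0.4378, 0.2625)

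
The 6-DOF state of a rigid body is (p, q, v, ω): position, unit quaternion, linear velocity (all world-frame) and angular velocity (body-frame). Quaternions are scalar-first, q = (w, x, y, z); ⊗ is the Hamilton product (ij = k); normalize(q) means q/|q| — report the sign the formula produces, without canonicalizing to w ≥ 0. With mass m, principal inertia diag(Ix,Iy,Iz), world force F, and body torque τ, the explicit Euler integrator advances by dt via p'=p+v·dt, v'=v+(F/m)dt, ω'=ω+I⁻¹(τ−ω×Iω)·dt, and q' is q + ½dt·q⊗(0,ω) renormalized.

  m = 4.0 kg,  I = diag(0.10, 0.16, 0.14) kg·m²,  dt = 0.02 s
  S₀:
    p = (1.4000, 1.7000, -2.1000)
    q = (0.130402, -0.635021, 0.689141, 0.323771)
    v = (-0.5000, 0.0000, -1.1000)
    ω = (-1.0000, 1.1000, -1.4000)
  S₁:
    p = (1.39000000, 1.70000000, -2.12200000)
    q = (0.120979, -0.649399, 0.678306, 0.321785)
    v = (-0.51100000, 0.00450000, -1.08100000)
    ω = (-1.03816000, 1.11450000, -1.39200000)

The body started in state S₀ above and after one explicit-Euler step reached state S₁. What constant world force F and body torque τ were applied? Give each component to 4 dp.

F = (-2.2000, 0.9000, 3.8000)
τ = (-0.1600, 0.0600, -0.0100)

Δv = v₁−v₀ = (-0.01100000, 0.00450000, 0.01900000)
m·(v₁−v₀)/dt = (-2.2000, 0.9000, 3.8000)
Δω = ω₁−ω₀ = (-0.03816000, 0.01450000, 0.00800000)
ω₀×(Iω₀) = (0.0308, -0.0560, -0.0660)
applied torque τ = (-0.1600, 0.0600, -0.0100)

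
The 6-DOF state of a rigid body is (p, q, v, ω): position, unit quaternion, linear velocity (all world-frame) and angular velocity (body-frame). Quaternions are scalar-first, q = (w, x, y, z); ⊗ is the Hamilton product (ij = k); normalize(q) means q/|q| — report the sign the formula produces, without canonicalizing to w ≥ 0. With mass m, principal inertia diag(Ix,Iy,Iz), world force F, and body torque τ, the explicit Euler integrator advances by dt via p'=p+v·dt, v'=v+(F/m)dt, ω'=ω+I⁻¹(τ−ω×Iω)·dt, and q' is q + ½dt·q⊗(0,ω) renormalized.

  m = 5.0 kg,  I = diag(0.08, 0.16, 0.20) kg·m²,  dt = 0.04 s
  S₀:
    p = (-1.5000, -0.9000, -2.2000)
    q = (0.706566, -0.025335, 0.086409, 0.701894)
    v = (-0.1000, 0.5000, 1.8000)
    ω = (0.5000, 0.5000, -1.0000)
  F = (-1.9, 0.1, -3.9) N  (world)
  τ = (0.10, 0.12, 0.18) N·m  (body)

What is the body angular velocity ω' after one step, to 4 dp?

ω' = (0.5600, 0.5150, -0.9680)

precession coupling ω×(Iω) = (-0.0200, 0.0600, 0.0200)
(τ − ω×Iω)/I = (1.5000, 0.3750, 0.8000)
ω' = ω + α·dt = (0.5600, 0.5150, -0.9680)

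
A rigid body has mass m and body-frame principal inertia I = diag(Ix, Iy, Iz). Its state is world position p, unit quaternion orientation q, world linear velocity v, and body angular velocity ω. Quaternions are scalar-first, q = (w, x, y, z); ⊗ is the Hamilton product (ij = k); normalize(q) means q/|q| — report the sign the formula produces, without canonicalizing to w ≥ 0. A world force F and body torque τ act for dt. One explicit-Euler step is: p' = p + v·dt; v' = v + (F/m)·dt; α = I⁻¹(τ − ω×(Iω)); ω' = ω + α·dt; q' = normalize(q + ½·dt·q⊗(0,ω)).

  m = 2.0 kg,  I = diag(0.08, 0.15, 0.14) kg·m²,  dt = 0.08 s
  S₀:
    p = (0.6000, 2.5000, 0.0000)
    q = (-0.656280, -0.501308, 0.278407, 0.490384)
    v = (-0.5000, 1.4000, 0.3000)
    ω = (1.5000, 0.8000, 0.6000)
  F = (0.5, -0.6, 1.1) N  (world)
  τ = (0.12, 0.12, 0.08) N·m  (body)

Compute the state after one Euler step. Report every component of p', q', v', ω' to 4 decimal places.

(τ − ω×Iω)/I = (1.5600, 1.1600, -0.0286)
ω + α·dt = (1.6248, 0.8928, 0.5977)
q⊗(0,ω) = (0.2350060, -1.2096830, 0.5113368, -1.2124249)
q + ½dt·q⊗(0,ω), renormalized = (-0.6452, -0.5483, 0.2981, 0.4407)
linear accel F/m = (0.2500, -0.3000, 0.5500)
p + v·dt = (0.5600, 2.6120, 0.0240)
v' = v + a·dt = (-0.4800, 1.3760, 0.3440)

p' = (0.5600, 2.6120, 0.0240)
q' = (-0.6452, -0.5483, 0.2981, 0.4407)
v' = (-0.4800, 1.3760, 0.3440)
ω' = (1.6248, 0.8928, 0.5977)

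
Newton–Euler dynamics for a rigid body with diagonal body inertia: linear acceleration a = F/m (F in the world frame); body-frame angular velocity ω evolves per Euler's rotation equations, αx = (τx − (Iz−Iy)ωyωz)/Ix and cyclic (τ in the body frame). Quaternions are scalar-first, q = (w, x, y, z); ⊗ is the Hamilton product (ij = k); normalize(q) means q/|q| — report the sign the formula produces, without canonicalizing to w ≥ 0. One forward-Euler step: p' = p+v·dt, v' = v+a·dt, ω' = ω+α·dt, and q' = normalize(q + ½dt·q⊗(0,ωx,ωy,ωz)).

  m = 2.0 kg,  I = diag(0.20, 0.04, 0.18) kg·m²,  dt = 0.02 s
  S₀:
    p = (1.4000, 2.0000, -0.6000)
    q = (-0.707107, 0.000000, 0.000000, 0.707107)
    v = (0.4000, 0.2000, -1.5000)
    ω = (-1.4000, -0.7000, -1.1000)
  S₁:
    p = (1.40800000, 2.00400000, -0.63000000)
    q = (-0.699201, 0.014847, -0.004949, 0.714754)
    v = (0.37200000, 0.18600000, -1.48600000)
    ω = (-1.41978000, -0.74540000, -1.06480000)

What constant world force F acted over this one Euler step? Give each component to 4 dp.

F = (-2.8000, -1.4000, 1.4000)

v₁ − v₀ = (-0.02800000, -0.01400000, 0.01400000)
m·(v₁−v₀)/dt = (-2.8000, -1.4000, 1.4000)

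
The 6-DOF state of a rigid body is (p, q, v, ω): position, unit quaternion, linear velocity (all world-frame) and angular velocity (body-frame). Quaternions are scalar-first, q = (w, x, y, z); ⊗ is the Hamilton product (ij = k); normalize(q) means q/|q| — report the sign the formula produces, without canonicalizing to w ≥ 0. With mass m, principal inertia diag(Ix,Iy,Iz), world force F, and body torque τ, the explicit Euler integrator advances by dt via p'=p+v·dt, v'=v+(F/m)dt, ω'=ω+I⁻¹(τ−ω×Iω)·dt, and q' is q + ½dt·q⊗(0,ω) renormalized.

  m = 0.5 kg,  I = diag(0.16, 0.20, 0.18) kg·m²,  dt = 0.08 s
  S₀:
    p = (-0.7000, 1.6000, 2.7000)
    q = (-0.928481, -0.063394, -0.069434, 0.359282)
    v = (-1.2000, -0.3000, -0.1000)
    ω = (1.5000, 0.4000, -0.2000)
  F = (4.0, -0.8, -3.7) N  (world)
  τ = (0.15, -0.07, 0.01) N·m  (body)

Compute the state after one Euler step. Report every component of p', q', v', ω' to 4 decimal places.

p' = (-0.7960, 1.5760, 2.6920)
q' = (-0.9189, -0.1241, -0.0631, 0.3691)
v' = (-0.5600, -0.4280, -0.6920)
ω' = (1.5742, 0.3696, -0.2062)

a = F/m = (8.0000, -1.6000, -7.4000)
p' = p + v·dt = (-0.7960, 1.5760, 2.6920)
v' = v + a·dt = (-0.5600, -0.4280, -0.6920)
gyro term ω×Iω = (0.0016, 0.0060, 0.0240)
angular accel α = (0.9275, -0.3800, -0.0778)
ω + α·dt = (1.5742, 0.3696, -0.2062)
Hamilton product q⊗(0,ω) = (0.1947210, -1.5225475, 0.1548518, 0.2644896)
q' = normalize(q + ½dt·q⊗(0,ω)) = (-0.9189, -0.1241, -0.0631, 0.3691)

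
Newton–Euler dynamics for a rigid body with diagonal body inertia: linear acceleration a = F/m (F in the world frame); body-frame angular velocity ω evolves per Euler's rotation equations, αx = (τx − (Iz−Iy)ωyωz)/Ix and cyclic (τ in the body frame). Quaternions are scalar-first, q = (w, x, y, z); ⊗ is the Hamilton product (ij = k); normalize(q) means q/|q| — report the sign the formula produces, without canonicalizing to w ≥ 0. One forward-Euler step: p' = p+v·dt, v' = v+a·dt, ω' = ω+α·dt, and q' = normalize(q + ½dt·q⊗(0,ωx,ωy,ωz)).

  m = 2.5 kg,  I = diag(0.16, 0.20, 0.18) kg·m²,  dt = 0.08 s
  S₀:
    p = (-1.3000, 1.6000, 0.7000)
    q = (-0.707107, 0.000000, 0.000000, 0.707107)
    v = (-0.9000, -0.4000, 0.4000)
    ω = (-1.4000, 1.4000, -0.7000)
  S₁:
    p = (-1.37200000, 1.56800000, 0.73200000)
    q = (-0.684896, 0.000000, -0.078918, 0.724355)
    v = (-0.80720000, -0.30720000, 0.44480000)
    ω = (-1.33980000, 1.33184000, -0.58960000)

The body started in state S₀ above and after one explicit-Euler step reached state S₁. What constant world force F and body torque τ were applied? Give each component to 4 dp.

F = (2.9000, 2.9000, 1.4000)
τ = (0.1400, -0.1900, 0.1700)

Δω = ω₁−ω₀ = (0.06020000, -0.06816000, 0.11040000)
gyro term ω₀×Iω₀ = (0.0196, -0.0196, -0.0784)
applied torque τ = (0.1400, -0.1900, 0.1700)
v₁ − v₀ = (0.09280000, 0.09280000, 0.04480000)
F = m·Δv/dt = (2.9000, 2.9000, 1.4000)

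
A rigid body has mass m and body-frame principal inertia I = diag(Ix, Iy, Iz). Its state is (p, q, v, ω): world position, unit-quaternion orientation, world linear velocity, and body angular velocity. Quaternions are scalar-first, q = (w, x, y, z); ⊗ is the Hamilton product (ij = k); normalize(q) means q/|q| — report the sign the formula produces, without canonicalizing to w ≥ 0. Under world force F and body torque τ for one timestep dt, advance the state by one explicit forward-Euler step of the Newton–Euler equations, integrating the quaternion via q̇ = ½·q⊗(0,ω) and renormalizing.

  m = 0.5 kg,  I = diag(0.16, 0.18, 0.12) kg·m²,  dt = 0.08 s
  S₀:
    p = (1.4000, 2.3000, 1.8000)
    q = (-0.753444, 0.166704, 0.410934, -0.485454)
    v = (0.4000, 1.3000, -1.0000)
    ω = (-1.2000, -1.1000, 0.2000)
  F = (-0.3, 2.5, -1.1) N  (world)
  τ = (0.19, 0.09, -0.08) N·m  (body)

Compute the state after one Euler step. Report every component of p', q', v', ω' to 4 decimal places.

a = F/m = (-0.6000, 5.0000, -2.2000)
p + v·dt = (1.4320, 2.4040, 1.7200)
v + (F/m)dt = (0.3520, 1.7000, -1.1760)
ω×(Iω) gyroscopic = (0.0132, -0.0096, 0.0264)
angular accel α = (1.1050, 0.5533, -0.8867)
new body rate ω' = (-1.1116, -1.0557, 0.1291)
Hamilton product q⊗(0,ω) = (0.7491630, 0.4523202, 1.3779924, 0.1590576)
q' = normalize(q + ½dt·q⊗(0,ω)) = (-0.7219, 0.1844, 0.4651, -0.4781)

p' = (1.4320, 2.4040, 1.7200)
q' = (-0.7219, 0.1844, 0.4651, -0.4781)
v' = (0.3520, 1.7000, -1.1760)
ω' = (-1.1116, -1.0557, 0.1291)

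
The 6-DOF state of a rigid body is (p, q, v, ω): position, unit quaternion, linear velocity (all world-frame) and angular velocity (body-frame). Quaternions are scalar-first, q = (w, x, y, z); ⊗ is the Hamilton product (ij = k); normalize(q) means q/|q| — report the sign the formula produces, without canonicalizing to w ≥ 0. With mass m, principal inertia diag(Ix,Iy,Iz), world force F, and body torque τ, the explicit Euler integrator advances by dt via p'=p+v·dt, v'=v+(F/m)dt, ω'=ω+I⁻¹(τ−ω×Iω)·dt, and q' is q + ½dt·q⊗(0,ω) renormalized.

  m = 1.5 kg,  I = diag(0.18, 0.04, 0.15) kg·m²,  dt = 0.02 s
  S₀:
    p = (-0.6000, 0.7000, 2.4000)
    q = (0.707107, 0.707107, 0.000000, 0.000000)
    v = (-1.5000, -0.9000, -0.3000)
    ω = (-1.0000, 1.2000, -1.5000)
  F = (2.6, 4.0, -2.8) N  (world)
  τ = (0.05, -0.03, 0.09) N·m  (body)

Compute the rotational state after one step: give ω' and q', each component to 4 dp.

angular accel α = (1.3778, -1.8750, -0.5200)
new body rate ω' = (-0.9724, 1.1625, -1.5104)
q⊗(0,ω) = (0.7071070, -0.7071070, 1.9091889, -0.2121321)
q' = normalize(q + ½dt·q⊗(0,ω)) = (0.7140, 0.6999, 0.0191, -0.0021)

ω' = (-0.9724, 1.1625, -1.5104)
q' = (0.7140, 0.6999, 0.0191, -0.0021)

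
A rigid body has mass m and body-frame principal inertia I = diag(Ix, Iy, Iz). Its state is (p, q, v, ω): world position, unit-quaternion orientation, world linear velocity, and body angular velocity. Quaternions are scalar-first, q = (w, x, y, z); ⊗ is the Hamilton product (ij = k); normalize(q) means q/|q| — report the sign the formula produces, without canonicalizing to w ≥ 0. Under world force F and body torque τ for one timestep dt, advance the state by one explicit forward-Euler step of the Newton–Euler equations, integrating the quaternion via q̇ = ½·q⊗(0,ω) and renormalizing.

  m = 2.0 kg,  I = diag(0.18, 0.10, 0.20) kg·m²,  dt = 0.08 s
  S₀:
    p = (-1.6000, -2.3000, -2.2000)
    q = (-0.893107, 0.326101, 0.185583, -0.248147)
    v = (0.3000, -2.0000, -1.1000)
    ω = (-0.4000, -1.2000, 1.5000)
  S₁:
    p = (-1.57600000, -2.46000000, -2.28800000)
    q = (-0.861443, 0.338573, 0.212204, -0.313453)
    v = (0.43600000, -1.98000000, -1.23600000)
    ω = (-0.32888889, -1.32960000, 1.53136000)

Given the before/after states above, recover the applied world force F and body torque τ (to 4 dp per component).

F = (3.4000, 0.5000, -3.4000)
τ = (-0.0200, -0.1500, 0.0400)

ω₁ − ω₀ = (0.07111111, -0.12960000, 0.03136000)
I·α + gyro = (-0.0200, -0.1500, 0.0400)
Δv = v₁−v₀ = (0.13600000, 0.02000000, -0.13600000)
applied force F = (3.4000, 0.5000, -3.4000)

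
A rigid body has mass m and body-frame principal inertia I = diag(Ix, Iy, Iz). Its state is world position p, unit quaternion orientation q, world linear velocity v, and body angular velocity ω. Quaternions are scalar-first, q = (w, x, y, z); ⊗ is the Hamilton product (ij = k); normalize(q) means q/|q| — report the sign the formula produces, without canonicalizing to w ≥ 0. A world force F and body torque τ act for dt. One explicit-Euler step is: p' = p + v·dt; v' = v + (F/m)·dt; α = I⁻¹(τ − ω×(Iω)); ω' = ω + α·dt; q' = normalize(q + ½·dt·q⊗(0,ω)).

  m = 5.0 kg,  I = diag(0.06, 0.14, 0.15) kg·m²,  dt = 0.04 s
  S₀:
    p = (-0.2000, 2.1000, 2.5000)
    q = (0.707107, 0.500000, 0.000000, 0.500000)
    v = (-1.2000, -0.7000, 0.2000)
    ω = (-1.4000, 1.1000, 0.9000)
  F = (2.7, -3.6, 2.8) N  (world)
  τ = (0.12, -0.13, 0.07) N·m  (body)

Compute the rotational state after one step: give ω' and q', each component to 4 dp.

ω' = (-1.3266, 1.0305, 0.9515)
q' = (0.7115, 0.4688, -0.0074, 0.5233)

angular accel α = (1.8350, -1.7386, 1.2880)
new body rate ω' = (-1.3266, 1.0305, 0.9515)
Hamilton product q⊗(0,ω) = (0.2500000, -1.5399498, -0.3721823, 1.1863963)
q + ½dt·q⊗(0,ω), renormalized = (0.7115, 0.4688, -0.0074, 0.5233)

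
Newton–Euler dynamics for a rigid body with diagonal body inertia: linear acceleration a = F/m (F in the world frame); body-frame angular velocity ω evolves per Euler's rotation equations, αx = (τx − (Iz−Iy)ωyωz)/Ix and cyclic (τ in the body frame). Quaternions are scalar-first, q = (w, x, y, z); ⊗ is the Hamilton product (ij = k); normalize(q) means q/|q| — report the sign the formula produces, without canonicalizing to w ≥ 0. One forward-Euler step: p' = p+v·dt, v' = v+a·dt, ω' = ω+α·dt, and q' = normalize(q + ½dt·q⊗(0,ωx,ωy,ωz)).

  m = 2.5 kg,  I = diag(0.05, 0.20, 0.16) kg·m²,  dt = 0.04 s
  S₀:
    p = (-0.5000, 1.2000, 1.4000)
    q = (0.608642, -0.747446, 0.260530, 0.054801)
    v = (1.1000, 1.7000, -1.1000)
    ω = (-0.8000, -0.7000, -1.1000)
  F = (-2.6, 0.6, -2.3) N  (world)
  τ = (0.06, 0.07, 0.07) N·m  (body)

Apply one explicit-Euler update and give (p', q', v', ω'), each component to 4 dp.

a = (-1.0400, 0.2400, -0.9200)
p' = p + v·dt = (-0.4560, 1.2680, 1.3560)
v + (F/m)dt = (1.0584, 1.7096, -1.1368)
angular accel α = (1.8160, 0.8340, -0.0875)
new body rate ω' = (-0.7274, -0.6666, -1.1035)
2q̇ = q⊗(0,ω) = (-0.3553047, -0.7351359, -1.2920808, 0.0621300)
q + ½dt·q⊗(0,ω), renormalized = (0.6013, -0.7618, 0.2346, 0.0560)

p' = (-0.4560, 1.2680, 1.3560)
q' = (0.6013, -0.7618, 0.2346, 0.0560)
v' = (1.0584, 1.7096, -1.1368)
ω' = (-0.7274, -0.6666, -1.1035)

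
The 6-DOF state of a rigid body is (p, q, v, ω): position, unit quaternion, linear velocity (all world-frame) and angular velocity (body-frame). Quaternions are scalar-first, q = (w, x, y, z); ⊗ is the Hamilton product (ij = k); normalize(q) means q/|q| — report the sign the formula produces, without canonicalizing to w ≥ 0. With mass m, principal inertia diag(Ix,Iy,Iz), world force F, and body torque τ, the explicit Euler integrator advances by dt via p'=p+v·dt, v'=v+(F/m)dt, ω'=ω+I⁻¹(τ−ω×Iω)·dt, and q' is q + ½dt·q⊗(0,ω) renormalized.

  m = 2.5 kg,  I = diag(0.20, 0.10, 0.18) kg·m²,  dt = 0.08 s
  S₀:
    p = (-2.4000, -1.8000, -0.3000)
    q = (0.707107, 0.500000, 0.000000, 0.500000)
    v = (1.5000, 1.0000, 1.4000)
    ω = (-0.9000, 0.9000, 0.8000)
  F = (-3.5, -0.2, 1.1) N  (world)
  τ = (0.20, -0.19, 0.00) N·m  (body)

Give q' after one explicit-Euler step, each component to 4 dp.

q⊗(0,ω) = (0.0500000, -1.0863963, -0.2136037, 1.0156856)
q' = normalize(q + ½dt·q⊗(0,ω)) = (0.7078, 0.4557, -0.0085, 0.5397)

q' = (0.7078, 0.4557, -0.0085, 0.5397)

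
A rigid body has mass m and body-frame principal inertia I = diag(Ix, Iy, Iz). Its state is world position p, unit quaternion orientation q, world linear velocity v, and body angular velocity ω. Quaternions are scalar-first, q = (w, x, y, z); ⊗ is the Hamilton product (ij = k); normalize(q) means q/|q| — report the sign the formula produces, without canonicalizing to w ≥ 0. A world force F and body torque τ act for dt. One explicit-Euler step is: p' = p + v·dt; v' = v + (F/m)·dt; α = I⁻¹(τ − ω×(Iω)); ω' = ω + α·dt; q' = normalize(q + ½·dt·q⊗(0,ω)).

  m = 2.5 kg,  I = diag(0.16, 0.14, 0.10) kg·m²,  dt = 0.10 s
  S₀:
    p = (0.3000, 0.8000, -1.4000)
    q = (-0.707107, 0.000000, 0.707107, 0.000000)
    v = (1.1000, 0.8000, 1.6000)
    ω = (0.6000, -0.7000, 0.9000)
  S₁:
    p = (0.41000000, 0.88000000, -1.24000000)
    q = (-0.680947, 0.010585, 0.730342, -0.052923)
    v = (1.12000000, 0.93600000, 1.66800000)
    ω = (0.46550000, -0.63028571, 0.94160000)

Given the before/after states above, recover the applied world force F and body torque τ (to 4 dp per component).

v₁ − v₀ = (0.02000000, 0.13600000, 0.06800000)
applied force F = (0.5000, 3.4000, 1.7000)
rate change Δω = (-0.13450000, 0.06971429, 0.04160000)
applied torque τ = (-0.1900, 0.1300, 0.0500)

F = (0.5000, 3.4000, 1.7000)
τ = (-0.1900, 0.1300, 0.0500)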